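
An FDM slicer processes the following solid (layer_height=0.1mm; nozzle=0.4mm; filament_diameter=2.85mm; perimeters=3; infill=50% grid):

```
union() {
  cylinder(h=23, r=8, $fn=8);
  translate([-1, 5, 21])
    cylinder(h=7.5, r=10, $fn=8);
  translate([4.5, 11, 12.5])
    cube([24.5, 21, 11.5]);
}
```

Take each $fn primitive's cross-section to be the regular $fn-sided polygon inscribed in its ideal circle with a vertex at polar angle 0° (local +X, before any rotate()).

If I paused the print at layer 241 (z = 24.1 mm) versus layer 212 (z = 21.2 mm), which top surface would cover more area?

layer 212 (z = 21.2 mm)

Layer 241 (z = 24.1): the cylinder is absent (z outside [0, 23]); the r=10 cylinder at (-1, 5) gives a regular 8-gon of circumradius 10 (constant along its height) (area = (8/2)·10.000²·sin(360°/8) = 282.84 mm²); the cube at (4.5, 11) does not reach this height (z outside [12.5, 24]); Merging all regions: only the r=10 cylinder at (-1, 5) is present, so the union is just that shape — area = 282.84 mm². So its area = 282.84 mm². Layer 212 (z = 21.2): the cylinder: section is a regular 8-gon, circumradius r=8 (area = (8/2)·8.000²·sin(360°/8) = 181.02 mm²); the r=10 cylinder at (-1, 5) gives a regular 8-gon of circumradius 10 (constant along its height) (area = (8/2)·10.000²·sin(360°/8) = 282.84 mm²); the cube at (4.5, 11) is present — its section is the full 24.5×21 rectangle (area 514.50 mm²); Combining (union): the regions partially overlap — summed areas 978.36 mm² minus the doubly-counted overlap 141.89 mm² gives 836.48 mm² — area = 836.48 mm². So its area = 836.48 mm². Layer 212 is larger (836.48 vs 282.84 mm²).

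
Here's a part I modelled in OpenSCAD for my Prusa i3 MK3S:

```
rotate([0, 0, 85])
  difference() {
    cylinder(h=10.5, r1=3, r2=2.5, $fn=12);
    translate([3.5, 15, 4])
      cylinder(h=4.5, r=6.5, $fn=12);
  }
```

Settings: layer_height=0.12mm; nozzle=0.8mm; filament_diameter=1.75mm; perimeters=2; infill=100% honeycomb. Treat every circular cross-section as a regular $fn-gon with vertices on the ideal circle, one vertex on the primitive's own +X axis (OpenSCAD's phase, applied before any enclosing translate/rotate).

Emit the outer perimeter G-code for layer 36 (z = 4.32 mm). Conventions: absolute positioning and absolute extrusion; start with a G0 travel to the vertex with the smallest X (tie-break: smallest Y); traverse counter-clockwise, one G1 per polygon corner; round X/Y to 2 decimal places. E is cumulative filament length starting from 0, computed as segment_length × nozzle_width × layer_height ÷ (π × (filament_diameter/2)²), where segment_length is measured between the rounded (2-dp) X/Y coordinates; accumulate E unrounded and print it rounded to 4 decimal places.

At z = 4.32 mm: the cone contributes a regular 12-gon of circumradius 2.794 (interpolated between r1=3 and r2=2.5 at t=0.411); the r=6.5 cylinder at (3.5, 15) gives a regular 12-gon of circumradius 6.5 (constant along its height); Taking the first minus the rest: starting from the cone, the r=6.5 cylinder at (3.5, 15) misses the remaining region (no effect) — 1 connected region; (rotated 85° about Z; rotation is an isometry so areas/perimeters/island counts are preserved). The outline is a single polygon with 12 vertices. Extrusion per mm of travel: 0.8 × 0.12 / (π × 0.875²) = 0.039912. Accumulating E over each segment gives final E = 0.6922.

G0 X-2.78 Y0.24 Z4.32
G1 X-2.53 Y-1.18 E0.0575
G1 X-1.60 Y-2.29 E0.1153
G1 X-0.24 Y-2.78 E0.1730
G1 X1.18 Y-2.53 E0.2306
G1 X2.29 Y-1.60 E0.2884
G1 X2.78 Y-0.24 E0.3461
G1 X2.53 Y1.18 E0.4036
G1 X1.60 Y2.29 E0.4614
G1 X0.24 Y2.78 E0.5191
G1 X-1.18 Y2.53 E0.5767
G1 X-2.29 Y1.60 E0.6345
G1 X-2.78 Y0.24 E0.6922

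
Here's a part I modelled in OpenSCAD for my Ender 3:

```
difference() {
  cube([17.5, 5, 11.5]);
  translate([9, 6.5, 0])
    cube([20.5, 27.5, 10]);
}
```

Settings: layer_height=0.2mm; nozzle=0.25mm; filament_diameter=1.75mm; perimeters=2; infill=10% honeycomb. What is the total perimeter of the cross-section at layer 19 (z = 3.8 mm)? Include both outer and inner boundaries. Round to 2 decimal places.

At z = 3.8 mm: the cube (footprint 17.5×5) is included at this height (perimeter 45.00 mm); the cube at (9, 6.5) (footprint 20.5×27.5) is included at this height (perimeter 96.00 mm); Taking the first minus the rest: starting from the 17.5×5 cube, the 20.5×27.5 cube at (9, 6.5) misses the remaining region (no effect) — boundary = 45.00 mm. Overall, the cross-section is a single solid region. Total boundary length (outer) = 45.00 mm.

45.00 mm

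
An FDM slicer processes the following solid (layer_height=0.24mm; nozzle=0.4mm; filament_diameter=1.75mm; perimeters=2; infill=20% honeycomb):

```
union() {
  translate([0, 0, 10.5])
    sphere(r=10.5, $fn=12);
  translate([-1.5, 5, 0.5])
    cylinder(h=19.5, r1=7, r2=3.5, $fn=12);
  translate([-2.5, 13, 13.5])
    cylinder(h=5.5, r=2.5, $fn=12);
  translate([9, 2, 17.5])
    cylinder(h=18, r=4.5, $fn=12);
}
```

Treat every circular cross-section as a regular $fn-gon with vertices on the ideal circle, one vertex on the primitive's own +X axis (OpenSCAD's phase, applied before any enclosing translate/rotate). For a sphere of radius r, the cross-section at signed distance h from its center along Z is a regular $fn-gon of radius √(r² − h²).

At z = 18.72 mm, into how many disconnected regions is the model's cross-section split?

2

At z = 18.72 mm: the r=10.5 sphere slices to a regular 12-gon of circumradius 6.533 (√(r²−h²) with h=8.22 from center); the cone at (-1.5, 5): at t=0.934 of its height the radius interpolates to r₁+(r₂−r₁)t = 3.730, giving a regular 12-gon of that circumradius; the r=2.5 cylinder at (-2.5, 13) contributes a regular 12-gon of circumradius 2.5; the r=4.5 cylinder at (9, 2) gives a regular 12-gon of circumradius 4.5 (constant along its height); Taking the union: the regions partially overlap (shared area 32.43 mm²), so overlapping operands fuse into one piece — 2 connected regions. The result has 2 disconnected regions.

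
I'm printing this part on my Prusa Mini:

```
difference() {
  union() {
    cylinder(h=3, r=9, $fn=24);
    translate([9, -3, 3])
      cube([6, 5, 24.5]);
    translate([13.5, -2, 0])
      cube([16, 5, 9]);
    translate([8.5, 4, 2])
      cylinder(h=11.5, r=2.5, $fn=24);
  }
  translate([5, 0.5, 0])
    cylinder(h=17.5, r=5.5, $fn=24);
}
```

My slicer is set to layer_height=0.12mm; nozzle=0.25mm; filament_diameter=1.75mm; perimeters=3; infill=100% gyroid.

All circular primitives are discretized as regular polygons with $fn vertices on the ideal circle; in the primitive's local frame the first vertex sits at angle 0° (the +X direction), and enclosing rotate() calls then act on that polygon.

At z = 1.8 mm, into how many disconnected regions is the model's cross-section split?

At z = 1.8 mm: the r=9 cylinder gives a regular 24-gon of circumradius 9 (constant along its height); the cube at (9, -3) is not intersected at this z (z outside [3, 27.5]); the cube at (13.5, -2) (footprint 16×5) is included at this height; the cylinder at (8.5, 4) is absent (z outside [2, 13.5]); Combining (union): the 2 present regions are separate (no shared area or edge), so areas and boundary lengths simply add and each stays a separate island — 2 connected regions; the r=5.5 cylinder at (5, 0.5) contributes a regular 24-gon of circumradius 5.5; Subtracting the remaining from the first: starting from the result so far, the r=5.5 cylinder at (5, 0.5) partially overlaps it — only the 82.67 mm² overlap (of its 93.95 mm²) is removed, clipping the outline — 2 connected regions. The result has 2 disconnected regions.

2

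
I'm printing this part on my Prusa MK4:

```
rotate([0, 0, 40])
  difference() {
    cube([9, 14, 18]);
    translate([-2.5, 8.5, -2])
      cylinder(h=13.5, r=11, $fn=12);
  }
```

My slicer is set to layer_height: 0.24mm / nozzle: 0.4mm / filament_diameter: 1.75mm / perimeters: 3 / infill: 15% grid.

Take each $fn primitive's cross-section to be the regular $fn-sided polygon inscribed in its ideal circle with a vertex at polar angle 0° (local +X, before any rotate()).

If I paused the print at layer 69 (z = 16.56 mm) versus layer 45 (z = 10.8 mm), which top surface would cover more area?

layer 69 (z = 16.56 mm)

Layer 69 (z = 16.56): the cube is present — its section is the full 9×14 rectangle (area 126.00 mm²); the cylinder at (-2.5, 8.5) is absent (z outside [-2, 11.5]); Subtracting the remaining from the first: none of the subtracted shapes is present at this height, so the 9×14 cube is unchanged — area = 126.00 mm²; (rotated 40° about Z; rotation is an isometry so areas/perimeters/island counts are preserved). So its area = 126.00 mm². Layer 45 (z = 10.8): the cube is present — its section is the full 9×14 rectangle (area 126.00 mm²); the r=11 cylinder at (-2.5, 8.5) gives a regular 12-gon of circumradius 11 (constant along its height) (area = (12/2)·11.000²·sin(360°/12) = 363.00 mm²); Subtracting the remaining from the first: starting from the 9×14 cube (126.00 mm²), the r=11 cylinder at (-2.5, 8.5) partially overlaps it — only the 101.97 mm² overlap (of its 363.00 mm²) is removed, clipping the outline — area = 24.03 mm²; (rotated 40° about Z; rotation is an isometry so areas/perimeters/island counts are preserved). So its area = 24.03 mm². Layer 69 is larger (126.00 vs 24.03 mm²).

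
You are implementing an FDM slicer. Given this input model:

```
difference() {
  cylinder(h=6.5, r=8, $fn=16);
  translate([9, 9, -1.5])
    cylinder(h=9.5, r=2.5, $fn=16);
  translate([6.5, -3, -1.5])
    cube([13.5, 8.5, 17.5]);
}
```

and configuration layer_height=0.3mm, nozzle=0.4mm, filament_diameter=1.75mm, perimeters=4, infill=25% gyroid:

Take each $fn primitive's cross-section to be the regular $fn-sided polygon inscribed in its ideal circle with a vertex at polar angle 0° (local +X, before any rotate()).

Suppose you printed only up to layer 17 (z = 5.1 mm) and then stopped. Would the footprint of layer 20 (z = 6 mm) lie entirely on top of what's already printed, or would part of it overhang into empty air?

entirely on top

Compare the two slices. At z = 5.1: the cylinder: section is a regular 16-gon, circumradius r=8 (area = (16/2)·8.000²·sin(360°/16) = 195.93 mm²); the r=2.5 cylinder at (9, 9) contributes a regular 16-gon of circumradius 2.5 (area = (16/2)·2.500²·sin(360°/16) = 19.13 mm²); the cube at (6.5, -3) (footprint 13.5×8.5) is included at this height (area 114.75 mm²); Taking the first minus the rest: starting from the r=8 cylinder (195.93 mm²), the r=2.5 cylinder at (9, 9) misses the remaining region (no effect); the 13.5×8.5 cube at (6.5, -3) partially overlaps it — only the 7.86 mm² overlap (of its 114.75 mm²) is removed, clipping the outline — area = 188.07 mm². At z = 6: the r=8 cylinder gives a regular 16-gon of circumradius 8 (constant along its height) (area = (16/2)·8.000²·sin(360°/16) = 195.93 mm²); the r=2.5 cylinder at (9, 9) gives a regular 16-gon of circumradius 2.5 (constant along its height) (area = (16/2)·2.500²·sin(360°/16) = 19.13 mm²); the cube at (6.5, -3) (footprint 13.5×8.5) is included at this height (area 114.75 mm²); Taking the first minus the rest: starting from the r=8 cylinder (195.93 mm²), the r=2.5 cylinder at (9, 9) misses the remaining region (no effect); the 13.5×8.5 cube at (6.5, -3) partially overlaps it — only the 7.86 mm² overlap (of its 114.75 mm²) is removed, clipping the outline — area = 188.07 mm². Checking containment: the cross-section at z = 6 is a subset of the cross-section at z = 5.1.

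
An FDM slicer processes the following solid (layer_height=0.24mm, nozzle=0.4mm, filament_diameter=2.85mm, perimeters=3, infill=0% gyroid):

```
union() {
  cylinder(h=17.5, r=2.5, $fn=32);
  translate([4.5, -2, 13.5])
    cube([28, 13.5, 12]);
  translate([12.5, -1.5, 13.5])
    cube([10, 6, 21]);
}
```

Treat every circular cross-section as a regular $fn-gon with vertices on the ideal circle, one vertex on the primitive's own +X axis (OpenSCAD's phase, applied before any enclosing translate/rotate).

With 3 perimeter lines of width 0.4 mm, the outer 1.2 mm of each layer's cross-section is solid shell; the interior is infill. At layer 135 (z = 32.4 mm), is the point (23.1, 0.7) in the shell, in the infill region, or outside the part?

At z = 32.4 mm: the cylinder is absent (z outside [0, 17.5]); the cube at (4.5, -2) is not intersected at this z (z outside [13.5, 25.5]); the cube at (12.5, -1.5) (footprint 10×6) is included at this height; Merging all regions: only the 10×6 cube at (12.5, -1.5) is present, so the union is just that shape — 1 connected region. Overall, the cross-section is a single solid region. The nearest boundary edge runs (22.50, -1.50)→(22.50, 4.50); distance from the point to it = 0.60 mm. The point is not inside any of the regions above, so it lies outside the cross-section (0.60 mm from the nearest boundary).

outside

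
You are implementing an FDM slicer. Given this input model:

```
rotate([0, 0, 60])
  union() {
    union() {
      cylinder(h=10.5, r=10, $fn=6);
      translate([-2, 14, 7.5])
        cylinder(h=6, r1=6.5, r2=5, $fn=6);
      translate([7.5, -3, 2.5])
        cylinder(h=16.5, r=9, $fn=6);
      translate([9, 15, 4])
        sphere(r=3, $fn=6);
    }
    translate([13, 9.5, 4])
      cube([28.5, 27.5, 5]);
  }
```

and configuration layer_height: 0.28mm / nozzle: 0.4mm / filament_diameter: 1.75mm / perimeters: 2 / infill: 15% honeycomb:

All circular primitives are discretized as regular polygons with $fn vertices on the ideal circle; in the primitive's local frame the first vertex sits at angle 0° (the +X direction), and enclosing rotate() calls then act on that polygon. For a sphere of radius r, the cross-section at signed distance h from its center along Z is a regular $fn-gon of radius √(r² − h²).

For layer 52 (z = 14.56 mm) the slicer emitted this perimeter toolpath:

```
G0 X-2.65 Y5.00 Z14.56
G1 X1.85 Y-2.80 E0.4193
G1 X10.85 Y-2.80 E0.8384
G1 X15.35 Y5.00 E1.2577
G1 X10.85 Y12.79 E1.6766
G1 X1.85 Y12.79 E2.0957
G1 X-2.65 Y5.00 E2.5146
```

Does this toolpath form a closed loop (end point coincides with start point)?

Start point (G0): (-2.65, 5.00). End point (last G1): the path returns to the start — closed.

yes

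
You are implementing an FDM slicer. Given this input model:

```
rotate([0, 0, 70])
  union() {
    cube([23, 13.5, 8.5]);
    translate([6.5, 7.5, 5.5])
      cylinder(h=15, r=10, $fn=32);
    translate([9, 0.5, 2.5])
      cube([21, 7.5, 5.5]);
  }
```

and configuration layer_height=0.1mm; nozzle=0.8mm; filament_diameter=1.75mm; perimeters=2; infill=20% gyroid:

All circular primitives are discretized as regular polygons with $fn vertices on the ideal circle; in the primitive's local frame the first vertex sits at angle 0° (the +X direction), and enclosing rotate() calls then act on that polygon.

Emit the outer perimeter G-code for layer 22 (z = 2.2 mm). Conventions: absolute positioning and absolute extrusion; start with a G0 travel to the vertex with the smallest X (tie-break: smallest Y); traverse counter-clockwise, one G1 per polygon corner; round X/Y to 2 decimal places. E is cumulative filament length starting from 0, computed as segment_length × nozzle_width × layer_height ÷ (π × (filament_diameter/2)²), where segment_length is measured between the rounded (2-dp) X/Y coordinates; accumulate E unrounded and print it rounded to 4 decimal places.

G0 X-12.69 Y4.62 Z2.20
G1 X0.00 Y0.00 E0.4492
G1 X7.87 Y21.61 E1.2141
G1 X-4.82 Y26.23 E1.6633
G1 X-12.69 Y4.62 E2.4282

At z = 2.2 mm: the cube is present — its section is the full 23×13.5 rectangle; the cylinder at (6.5, 7.5) is absent (z outside [5.5, 20.5]); the cube at (9, 0.5) does not reach this height (z outside [2.5, 8]); Taking the union: only the 23×13.5 cube is present, so the union is just that shape — 1 connected region; (rotated 70° about Z; rotation is an isometry so areas/perimeters/island counts are preserved). The outline is a single polygon with 4 vertices. Extrusion per mm of travel: 0.8 × 0.1 / (π × 0.875²) = 0.033260. Accumulating E over each segment gives final E = 2.4282.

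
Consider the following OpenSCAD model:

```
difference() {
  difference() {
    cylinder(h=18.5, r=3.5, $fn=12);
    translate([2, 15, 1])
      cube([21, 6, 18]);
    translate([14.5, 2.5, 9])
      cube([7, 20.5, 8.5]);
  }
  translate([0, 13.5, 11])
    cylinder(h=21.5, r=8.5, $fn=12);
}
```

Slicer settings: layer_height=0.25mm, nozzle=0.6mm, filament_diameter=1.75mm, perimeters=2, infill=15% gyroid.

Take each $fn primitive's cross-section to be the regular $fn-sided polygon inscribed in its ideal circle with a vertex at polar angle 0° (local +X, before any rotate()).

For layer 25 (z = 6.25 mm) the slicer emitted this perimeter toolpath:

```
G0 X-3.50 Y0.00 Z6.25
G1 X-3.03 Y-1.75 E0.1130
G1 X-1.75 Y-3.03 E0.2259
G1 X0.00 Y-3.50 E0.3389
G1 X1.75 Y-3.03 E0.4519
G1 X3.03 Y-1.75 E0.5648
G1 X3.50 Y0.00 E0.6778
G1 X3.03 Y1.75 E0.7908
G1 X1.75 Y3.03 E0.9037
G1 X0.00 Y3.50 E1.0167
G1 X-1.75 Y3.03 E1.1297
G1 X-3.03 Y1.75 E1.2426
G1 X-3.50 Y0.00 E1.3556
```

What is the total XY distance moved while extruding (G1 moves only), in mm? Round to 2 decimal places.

21.74 mm

Sum the Euclidean lengths of each G1 segment: total = 21.74 mm.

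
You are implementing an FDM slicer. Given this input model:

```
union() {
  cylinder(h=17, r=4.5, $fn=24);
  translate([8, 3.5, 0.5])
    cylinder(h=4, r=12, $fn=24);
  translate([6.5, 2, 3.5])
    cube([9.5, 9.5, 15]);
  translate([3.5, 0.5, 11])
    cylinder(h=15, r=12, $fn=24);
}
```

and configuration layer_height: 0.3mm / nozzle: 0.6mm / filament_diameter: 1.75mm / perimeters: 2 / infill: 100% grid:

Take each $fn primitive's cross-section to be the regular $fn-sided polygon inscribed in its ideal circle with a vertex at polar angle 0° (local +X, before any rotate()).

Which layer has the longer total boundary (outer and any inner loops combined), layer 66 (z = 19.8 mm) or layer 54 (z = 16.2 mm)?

Layer 66 (z = 19.8): the cylinder does not reach this height (z outside [0, 17]); the cylinder at (8, 3.5) does not reach this height (z outside [0.5, 4.5]); the cube at (6.5, 2) is absent (z outside [3.5, 18.5]); the cylinder at (3.5, 0.5): section is a regular 24-gon, circumradius r=12 (perimeter = 2·24·12.000·sin(180°/24) = 75.18 mm); Merging all regions: only the r=12 cylinder at (3.5, 0.5) is present, so the union is just that shape — boundary = 75.18 mm. So its perimeter = 75.18 mm. Layer 54 (z = 16.2): the r=4.5 cylinder gives a regular 24-gon of circumradius 4.5 (constant along its height) (perimeter = 2·24·4.500·sin(180°/24) = 28.19 mm); the cylinder at (8, 3.5) is not intersected at this z (z outside [0.5, 4.5]); the cube at (6.5, 2) is present — its section is the full 9.5×9.5 rectangle (perimeter 38.00 mm); the r=12 cylinder at (3.5, 0.5) gives a regular 24-gon of circumradius 12 (constant along its height) (perimeter = 2·24·12.000·sin(180°/24) = 75.18 mm); Taking the union: the regions partially overlap (shared area 125.46 mm²), so the edge portions inside another operand are dropped and the merged outline is re-measured after clipping — boundary = 80.74 mm. So its perimeter = 80.74 mm. Layer 54 is larger (80.74 vs 75.18 mm).

layer 54 (z = 16.2 mm)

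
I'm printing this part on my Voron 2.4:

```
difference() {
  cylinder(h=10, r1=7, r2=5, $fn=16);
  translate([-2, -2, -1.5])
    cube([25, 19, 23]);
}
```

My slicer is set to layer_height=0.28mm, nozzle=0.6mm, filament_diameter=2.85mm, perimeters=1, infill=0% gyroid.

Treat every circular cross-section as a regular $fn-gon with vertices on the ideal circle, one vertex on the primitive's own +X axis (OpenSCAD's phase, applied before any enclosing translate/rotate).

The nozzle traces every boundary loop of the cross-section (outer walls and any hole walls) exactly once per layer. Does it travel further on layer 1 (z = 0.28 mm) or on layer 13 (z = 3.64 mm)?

layer 1 (z = 0.28 mm)

Layer 1 (z = 0.28): the cone: at t=0.028 of its height the radius interpolates to r₁+(r₂−r₁)t = 6.944, giving a regular 16-gon of that circumradius (perimeter = 2·16·6.944·sin(180°/16) = 43.35 mm); the cube at (-2, -2) is present — its section is the full 25×19 rectangle (perimeter 88.00 mm); Taking the first minus the rest: starting from the cone, the 25×19 cube at (-2, -2) partially overlaps it — only the 67.89 mm² overlap (of its 475.00 mm²) is removed, clipping the outline — boundary = 45.53 mm. So its perimeter = 45.53 mm. Layer 13 (z = 3.64): the cone: at t=0.364 of its height the radius interpolates to r₁+(r₂−r₁)t = 6.272, giving a regular 16-gon of that circumradius (perimeter = 2·16·6.272·sin(180°/16) = 39.16 mm); the cube at (-2, -2) (footprint 25×19) is included at this height (perimeter 88.00 mm); Taking the first minus the rest: starting from the cone, the 25×19 cube at (-2, -2) partially overlaps it — only the 58.40 mm² overlap (of its 475.00 mm²) is removed, clipping the outline — boundary = 41.04 mm. So its perimeter = 41.04 mm. Layer 1 is larger (45.53 vs 41.04 mm).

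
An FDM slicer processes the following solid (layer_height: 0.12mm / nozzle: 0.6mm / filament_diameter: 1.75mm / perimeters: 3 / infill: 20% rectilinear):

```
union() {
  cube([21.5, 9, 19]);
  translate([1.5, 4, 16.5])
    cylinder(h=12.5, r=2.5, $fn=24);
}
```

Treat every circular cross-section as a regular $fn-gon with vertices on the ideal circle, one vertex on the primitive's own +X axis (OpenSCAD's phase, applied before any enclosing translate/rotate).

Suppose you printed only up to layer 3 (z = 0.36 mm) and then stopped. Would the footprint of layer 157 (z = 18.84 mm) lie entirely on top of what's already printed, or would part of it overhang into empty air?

Compare the two slices. At z = 0.36: the cube is present — its section is the full 21.5×9 rectangle (area 193.50 mm²); the cylinder at (1.5, 4) is not intersected at this z (z outside [16.5, 29]); Merging all regions: only the 21.5×9 cube is present, so the union is just that shape — area = 193.50 mm². At z = 18.84: the cube (footprint 21.5×9) is included at this height (area 193.50 mm²); the cylinder at (1.5, 4): section is a regular 24-gon, circumradius r=2.5 (area = (24/2)·2.500²·sin(360°/24) = 19.41 mm²); Merging all regions: the regions partially overlap — summed areas 212.91 mm² minus the doubly-counted overlap 16.68 mm² gives 196.23 mm² — area = 196.23 mm². Checking containment: at z = 18.84 the cross-section extends beyond the z = 0.36 cross-section by about 2.73 mm².

part overhangs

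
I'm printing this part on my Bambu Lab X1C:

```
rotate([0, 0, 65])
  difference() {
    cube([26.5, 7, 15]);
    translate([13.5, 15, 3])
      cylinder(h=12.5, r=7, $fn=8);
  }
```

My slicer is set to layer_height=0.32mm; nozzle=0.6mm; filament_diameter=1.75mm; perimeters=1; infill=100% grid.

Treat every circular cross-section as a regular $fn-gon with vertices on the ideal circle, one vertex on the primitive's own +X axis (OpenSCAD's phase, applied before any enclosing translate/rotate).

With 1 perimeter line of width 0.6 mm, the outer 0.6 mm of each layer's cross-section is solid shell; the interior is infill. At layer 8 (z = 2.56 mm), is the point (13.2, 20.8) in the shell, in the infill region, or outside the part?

outside

At z = 2.56 mm: the cube (footprint 26.5×7) is included at this height; the cylinder at (13.5, 15) does not reach this height (z outside [3, 15.5]); After the difference (first − rest): none of the subtracted shapes is present at this height, so the 26.5×7 cube is unchanged — 1 connected region; (rotated 65° about Z; rotation is an isometry so areas/perimeters/island counts are preserved). Overall, the cross-section is a single solid region. Undo the 65° rotation: the query point maps to (24.430, -3.173) in the un-rotated model frame. The nearest boundary edge runs (0.00, 0.00)→(26.50, 0.00); distance from the point to it = 3.17 mm. The point is not inside any of the regions above, so it lies outside the cross-section (3.17 mm from the nearest boundary).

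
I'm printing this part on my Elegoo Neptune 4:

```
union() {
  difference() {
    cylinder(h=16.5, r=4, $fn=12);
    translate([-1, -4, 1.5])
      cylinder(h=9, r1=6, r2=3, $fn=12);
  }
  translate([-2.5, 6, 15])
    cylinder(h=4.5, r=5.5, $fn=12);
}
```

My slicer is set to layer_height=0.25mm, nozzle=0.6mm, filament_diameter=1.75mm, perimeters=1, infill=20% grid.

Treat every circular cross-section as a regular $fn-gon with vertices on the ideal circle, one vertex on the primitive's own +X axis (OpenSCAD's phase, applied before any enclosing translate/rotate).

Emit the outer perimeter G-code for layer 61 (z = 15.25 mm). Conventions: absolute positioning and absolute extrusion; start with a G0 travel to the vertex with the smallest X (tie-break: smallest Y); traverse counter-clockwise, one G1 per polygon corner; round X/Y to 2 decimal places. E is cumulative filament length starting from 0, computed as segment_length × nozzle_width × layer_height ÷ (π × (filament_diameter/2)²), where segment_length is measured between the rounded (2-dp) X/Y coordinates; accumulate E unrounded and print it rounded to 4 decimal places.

At z = 15.25 mm: the cylinder: section is a regular 12-gon, circumradius r=4; the cone at (-1, -4) does not reach this height (z outside [1.5, 10.5]); Taking the first minus the rest: none of the subtracted shapes is present at this height, so the r=4 cylinder is unchanged — 1 connected region; the r=5.5 cylinder at (-2.5, 6) contributes a regular 12-gon of circumradius 5.5; Merging all regions: the regions partially overlap (shared area 12.49 mm²), so overlapping operands fuse into one piece — 1 connected region. The outline is a single polygon with 20 vertices. Extrusion per mm of travel: 0.6 × 0.25 / (π × 0.875²) = 0.062363. Accumulating E over each segment gives final E = 2.7606.

G0 X-8.00 Y6.00 Z15.25
G1 X-7.26 Y3.25 E0.1776
G1 X-5.25 Y1.24 E0.3549
G1 X-3.77 Y0.84 E0.4505
G1 X-4.00 Y0.00 E0.5048
G1 X-3.46 Y-2.00 E0.6340
G1 X-2.00 Y-3.46 E0.7627
G1 X0.00 Y-4.00 E0.8919
G1 X2.00 Y-3.46 E1.0211
G1 X3.46 Y-2.00 E1.1499
G1 X4.00 Y0.00 E1.2791
G1 X3.46 Y2.00 E1.4083
G1 X2.24 Y3.23 E1.5163
G1 X2.26 Y3.25 E1.5181
G1 X3.00 Y6.00 E1.6957
G1 X2.26 Y8.75 E1.8733
G1 X0.25 Y10.76 E2.0505
G1 X-2.50 Y11.50 E2.2281
G1 X-5.25 Y10.76 E2.4057
G1 X-7.26 Y8.75 E2.5830
G1 X-8.00 Y6.00 E2.7606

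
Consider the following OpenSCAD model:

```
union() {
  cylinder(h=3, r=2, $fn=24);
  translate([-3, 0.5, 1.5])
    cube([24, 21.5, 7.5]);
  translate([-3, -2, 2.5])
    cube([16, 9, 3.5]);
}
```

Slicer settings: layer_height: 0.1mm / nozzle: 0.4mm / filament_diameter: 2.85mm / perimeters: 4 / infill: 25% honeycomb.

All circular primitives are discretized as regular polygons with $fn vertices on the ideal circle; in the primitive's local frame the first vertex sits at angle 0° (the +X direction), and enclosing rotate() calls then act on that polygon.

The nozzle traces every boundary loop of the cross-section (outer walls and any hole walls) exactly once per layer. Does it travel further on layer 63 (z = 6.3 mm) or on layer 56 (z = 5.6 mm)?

layer 56 (z = 5.6 mm)

Layer 63 (z = 6.3): the cylinder is not intersected at this z (z outside [0, 3]); the 24×21.5 cube at (-3, 0.5) contributes its full rectangle (perimeter 91.00 mm); the cube at (-3, -2) does not reach this height (z outside [2.5, 6]); Taking the union: only the 24×21.5 cube at (-3, 0.5) is present, so the union is just that shape — boundary = 91.00 mm. So its perimeter = 91.00 mm. Layer 56 (z = 5.6): the cylinder does not reach this height (z outside [0, 3]); the cube at (-3, 0.5) is present — its section is the full 24×21.5 rectangle (perimeter 91.00 mm); the 16×9 cube at (-3, -2) contributes its full rectangle (perimeter 50.00 mm); Combining (union): the regions partially overlap (shared area 104.00 mm²), so the edge portions inside another operand are dropped and the merged outline is re-measured after clipping — boundary = 96.00 mm. So its perimeter = 96.00 mm. Layer 56 is larger (96.00 vs 91.00 mm).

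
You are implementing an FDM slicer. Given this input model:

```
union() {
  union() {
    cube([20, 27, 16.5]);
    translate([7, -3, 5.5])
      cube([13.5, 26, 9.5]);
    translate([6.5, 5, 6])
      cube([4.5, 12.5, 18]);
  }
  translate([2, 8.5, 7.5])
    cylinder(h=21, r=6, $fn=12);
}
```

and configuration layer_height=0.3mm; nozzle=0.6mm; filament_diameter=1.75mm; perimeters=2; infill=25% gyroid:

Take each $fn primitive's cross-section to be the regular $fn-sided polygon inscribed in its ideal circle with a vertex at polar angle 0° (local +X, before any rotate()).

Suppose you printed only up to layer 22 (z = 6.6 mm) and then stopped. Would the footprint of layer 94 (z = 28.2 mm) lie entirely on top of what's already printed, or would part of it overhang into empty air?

part overhangs

Compare the two slices. At z = 6.6: the cube (footprint 20×27) is included at this height (area 540.00 mm²); the 13.5×26 cube at (7, -3) contributes its full rectangle (area 351.00 mm²); the 4.5×12.5 cube at (6.5, 5) contributes its full rectangle (area 56.25 mm²); Combining (union): the regions partially overlap — summed areas 947.25 mm² minus the doubly-counted overlap 355.25 mm² gives 592.00 mm² — area = 592.00 mm²; the cylinder at (2, 8.5) does not reach this height (z outside [7.5, 28.5]); Combining (union): only that combined region is present, so the union is just that shape — area = 592.00 mm². At z = 28.2: the cube does not reach this height (z outside [0, 16.5]); the cube at (7, -3) does not reach this height (z outside [5.5, 15]); the cube at (6.5, 5) does not reach this height (z outside [6, 24]); Taking the union: nothing is present at this height; the r=6 cylinder at (2, 8.5) gives a regular 12-gon of circumradius 6 (constant along its height) (area = (12/2)·6.000²·sin(360°/12) = 108.00 mm²); Merging all regions: only the r=6 cylinder at (2, 8.5) is present, so the union is just that shape — area = 108.00 mm². Checking containment: at z = 28.2 the cross-section extends beyond the z = 6.6 cross-section by about 31.07 mm².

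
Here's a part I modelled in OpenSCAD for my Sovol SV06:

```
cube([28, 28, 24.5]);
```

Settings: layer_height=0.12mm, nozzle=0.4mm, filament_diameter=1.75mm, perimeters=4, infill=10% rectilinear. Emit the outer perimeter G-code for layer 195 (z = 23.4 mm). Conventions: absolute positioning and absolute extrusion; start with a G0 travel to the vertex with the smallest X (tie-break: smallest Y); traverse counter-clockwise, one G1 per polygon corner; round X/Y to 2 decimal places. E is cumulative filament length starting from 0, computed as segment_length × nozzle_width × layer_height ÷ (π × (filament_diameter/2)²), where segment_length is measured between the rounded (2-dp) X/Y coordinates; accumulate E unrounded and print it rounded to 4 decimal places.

G0 X0.00 Y0.00 Z23.40
G1 X28.00 Y0.00 E0.5588
G1 X28.00 Y28.00 E1.1175
G1 X0.00 Y28.00 E1.6763
G1 X0.00 Y0.00 E2.2351

At z = 23.4 mm: the cube is present — its section is the full 28×28 rectangle. The outline is a single polygon with 4 vertices. Extrusion per mm of travel: 0.4 × 0.12 / (π × 0.875²) = 0.019956. Accumulating E over each segment gives final E = 2.2351.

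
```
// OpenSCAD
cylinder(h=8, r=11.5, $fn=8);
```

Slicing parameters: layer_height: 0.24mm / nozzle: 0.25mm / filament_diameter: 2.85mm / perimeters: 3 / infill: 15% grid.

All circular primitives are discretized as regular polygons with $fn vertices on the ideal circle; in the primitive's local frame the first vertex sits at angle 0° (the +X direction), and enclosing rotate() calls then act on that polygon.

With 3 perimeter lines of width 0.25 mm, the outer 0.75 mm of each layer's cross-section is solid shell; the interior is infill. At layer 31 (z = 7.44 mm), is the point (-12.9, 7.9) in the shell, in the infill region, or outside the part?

outside

At z = 7.44 mm: the r=11.5 cylinder gives a regular 8-gon of circumradius 11.5 (constant along its height). Overall, the cross-section is a single solid region. The nearest boundary edge runs (-8.13, 8.13)→(-11.50, 0.00); distance from the point to it = 4.32 mm. The point is not inside any of the regions above, so it lies outside the cross-section (4.32 mm from the nearest boundary).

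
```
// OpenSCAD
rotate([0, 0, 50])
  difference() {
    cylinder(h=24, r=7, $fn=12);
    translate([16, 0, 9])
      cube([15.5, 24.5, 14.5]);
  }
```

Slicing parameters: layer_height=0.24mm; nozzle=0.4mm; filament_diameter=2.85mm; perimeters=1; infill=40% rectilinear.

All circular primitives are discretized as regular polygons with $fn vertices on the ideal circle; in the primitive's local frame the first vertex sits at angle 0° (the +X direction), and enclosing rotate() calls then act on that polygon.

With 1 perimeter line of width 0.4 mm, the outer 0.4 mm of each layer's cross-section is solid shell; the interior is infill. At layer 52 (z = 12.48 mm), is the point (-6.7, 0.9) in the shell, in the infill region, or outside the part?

At z = 12.48 mm: the r=7 cylinder gives a regular 12-gon of circumradius 7 (constant along its height); the 15.5×24.5 cube at (16, 0) contributes its full rectangle; Taking the first minus the rest: starting from the r=7 cylinder, the 15.5×24.5 cube at (16, 0) misses the remaining region (no effect) — 1 connected region; (whole slice rotated 50° about Z — lengths, areas and connectivity unchanged). Overall, the cross-section is a single solid region. Undo the 50° rotation: the query point maps to (-3.617, 5.711) in the un-rotated model frame. The nearest boundary edge runs (-6.06, 3.50)→(-3.50, 6.06); distance from the point to it = 0.17 mm. The point is inside the cross-section, 0.17 mm from the nearest boundary — within the 0.4 mm shell band (1 × 0.4).

shell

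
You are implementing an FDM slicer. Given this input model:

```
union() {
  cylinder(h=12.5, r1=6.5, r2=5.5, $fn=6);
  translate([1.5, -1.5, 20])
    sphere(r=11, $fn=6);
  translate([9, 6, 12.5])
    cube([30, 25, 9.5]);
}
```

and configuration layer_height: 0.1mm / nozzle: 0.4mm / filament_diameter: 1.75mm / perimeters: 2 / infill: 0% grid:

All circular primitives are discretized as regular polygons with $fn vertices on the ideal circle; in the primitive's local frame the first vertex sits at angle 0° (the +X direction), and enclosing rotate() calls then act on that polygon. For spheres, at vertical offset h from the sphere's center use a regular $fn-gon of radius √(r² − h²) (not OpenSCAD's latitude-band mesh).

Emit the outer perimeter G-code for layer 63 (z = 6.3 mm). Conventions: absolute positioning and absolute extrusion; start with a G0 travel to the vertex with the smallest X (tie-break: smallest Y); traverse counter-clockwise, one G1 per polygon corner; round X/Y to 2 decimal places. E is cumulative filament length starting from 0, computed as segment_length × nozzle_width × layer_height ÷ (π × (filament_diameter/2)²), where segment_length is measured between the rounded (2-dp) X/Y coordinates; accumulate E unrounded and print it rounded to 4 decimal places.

G0 X-6.00 Y0.00 Z6.30
G1 X-3.00 Y-5.19 E0.0997
G1 X3.00 Y-5.19 E0.1995
G1 X6.00 Y0.00 E0.2992
G1 X3.00 Y5.19 E0.3989
G1 X-3.00 Y5.19 E0.4986
G1 X-6.00 Y0.00 E0.5983

At z = 6.3 mm: the cone contributes a regular 6-gon of circumradius 5.996 (interpolated between r1=6.5 and r2=5.5 at t=0.504); the sphere at (1.5, -1.5) is absent (|z−center|=13.700 > r=11); the cube at (9, 6) does not reach this height (z outside [12.5, 22]); Taking the union: only the cone is present, so the union is just that shape — 1 connected region. The outline is a single polygon with 6 vertices. Extrusion per mm of travel: 0.4 × 0.1 / (π × 0.875²) = 0.016630. Accumulating E over each segment gives final E = 0.5983.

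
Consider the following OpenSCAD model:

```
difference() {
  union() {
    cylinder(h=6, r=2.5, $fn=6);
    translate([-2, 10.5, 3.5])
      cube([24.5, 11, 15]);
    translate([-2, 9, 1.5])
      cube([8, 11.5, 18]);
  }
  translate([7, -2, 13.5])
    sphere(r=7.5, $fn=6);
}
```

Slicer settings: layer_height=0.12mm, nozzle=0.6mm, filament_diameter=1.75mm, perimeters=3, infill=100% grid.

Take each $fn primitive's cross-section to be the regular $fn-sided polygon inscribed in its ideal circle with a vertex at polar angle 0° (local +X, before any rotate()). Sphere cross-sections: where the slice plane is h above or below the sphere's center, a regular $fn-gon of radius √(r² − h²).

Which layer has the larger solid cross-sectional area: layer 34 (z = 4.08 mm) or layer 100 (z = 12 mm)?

layer 34 (z = 4.08 mm)

Layer 34 (z = 4.08): the cylinder: section is a regular 6-gon, circumradius r=2.5 (area = (6/2)·2.500²·sin(360°/6) = 16.24 mm²); the cube at (-2, 10.5) is present — its section is the full 24.5×11 rectangle (area 269.50 mm²); the cube at (-2, 9) (footprint 8×11.5) is included at this height (area 92.00 mm²); Merging all regions: the regions partially overlap — summed areas 377.74 mm² minus the doubly-counted overlap 80.00 mm² gives 297.74 mm² — area = 297.74 mm²; the sphere at (7, -2) is absent (|z−center|=9.420 > r=7.5); Taking the first minus the rest: none of the subtracted shapes is present at this height, so the result so far is unchanged — area = 297.74 mm². So its area = 297.74 mm². Layer 100 (z = 12): the cylinder is not intersected at this z (z outside [0, 6]); the cube at (-2, 10.5) is present — its section is the full 24.5×11 rectangle (area 269.50 mm²); the 8×11.5 cube at (-2, 9) contributes its full rectangle (area 92.00 mm²); Taking the union: the regions partially overlap — summed areas 361.50 mm² minus the doubly-counted overlap 80.00 mm² gives 281.50 mm² — area = 281.50 mm²; the r=7.5 sphere at (7, -2) slices to a regular 6-gon of circumradius 7.348 (√(r²−h²) with h=1.5 from center) (area = (6/2)·7.348²·sin(360°/6) = 140.30 mm²); Taking the first minus the rest: starting from that combined region (281.50 mm²), the r=7.5 sphere at (7, -2) misses the remaining region (no effect) — area = 281.50 mm². So its area = 281.50 mm². Layer 34 is larger (297.74 vs 281.50 mm²).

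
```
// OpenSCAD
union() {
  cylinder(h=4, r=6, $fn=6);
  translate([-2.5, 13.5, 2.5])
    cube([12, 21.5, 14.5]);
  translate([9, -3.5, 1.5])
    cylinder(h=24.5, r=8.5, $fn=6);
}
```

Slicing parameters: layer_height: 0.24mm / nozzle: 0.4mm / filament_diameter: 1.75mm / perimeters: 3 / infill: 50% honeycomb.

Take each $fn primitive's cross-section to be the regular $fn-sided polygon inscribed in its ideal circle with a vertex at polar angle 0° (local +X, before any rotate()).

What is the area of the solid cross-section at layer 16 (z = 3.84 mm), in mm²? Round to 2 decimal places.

At z = 3.84 mm: the r=6 cylinder gives a regular 6-gon of circumradius 6 (constant along its height) (area = (6/2)·6.000²·sin(360°/6) = 93.53 mm²); the cube at (-2.5, 13.5) is present — its section is the full 12×21.5 rectangle (area 258.00 mm²); the r=8.5 cylinder at (9, -3.5) gives a regular 6-gon of circumradius 8.5 (constant along its height) (area = (6/2)·8.500²·sin(360°/6) = 187.71 mm²); Combining (union): the regions partially overlap — summed areas 539.24 mm² minus the doubly-counted overlap 21.66 mm² gives 517.58 mm² — area = 517.58 mm². Overall, the cross-section has 2 separate islands. Net area = 517.58 mm².

517.58 mm²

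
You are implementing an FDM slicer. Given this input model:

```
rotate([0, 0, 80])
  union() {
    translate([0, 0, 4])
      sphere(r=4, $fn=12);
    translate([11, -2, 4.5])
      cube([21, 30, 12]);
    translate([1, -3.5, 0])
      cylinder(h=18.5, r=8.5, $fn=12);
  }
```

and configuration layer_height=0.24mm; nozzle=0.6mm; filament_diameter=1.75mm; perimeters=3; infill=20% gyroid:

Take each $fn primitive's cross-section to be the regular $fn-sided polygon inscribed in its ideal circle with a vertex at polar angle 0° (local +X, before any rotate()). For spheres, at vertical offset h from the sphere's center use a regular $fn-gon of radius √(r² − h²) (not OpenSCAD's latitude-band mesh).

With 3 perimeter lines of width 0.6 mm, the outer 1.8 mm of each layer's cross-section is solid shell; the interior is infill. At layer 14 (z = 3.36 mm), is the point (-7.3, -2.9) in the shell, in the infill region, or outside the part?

At z = 3.36 mm: the sphere: section is a regular 12-gon, circumradius = √(r²−h²) = √(4²−0.64²) = 3.948; the cube at (11, -2) is not intersected at this z (z outside [4.5, 16.5]); the cylinder at (1, -3.5): section is a regular 12-gon, circumradius r=8.5; Combining (union): the r=4 sphere lies entirely inside the r=8.5 cylinder at (1, -3.5), so the union is just the r=8.5 cylinder at (1, -3.5) — 1 connected region; (rotated 80° about Z; rotation is an isometry so areas/perimeters/island counts are preserved). Overall, the cross-section is a single solid region. Undo the 80° rotation: the query point maps to (-4.124, 6.686) in the un-rotated model frame. The nearest boundary edge runs (-6.36, 0.75)→(-3.25, 3.86); distance from the point to it = 2.96 mm. The point is not inside any of the regions above, so it lies outside the cross-section (2.96 mm from the nearest boundary).

outside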